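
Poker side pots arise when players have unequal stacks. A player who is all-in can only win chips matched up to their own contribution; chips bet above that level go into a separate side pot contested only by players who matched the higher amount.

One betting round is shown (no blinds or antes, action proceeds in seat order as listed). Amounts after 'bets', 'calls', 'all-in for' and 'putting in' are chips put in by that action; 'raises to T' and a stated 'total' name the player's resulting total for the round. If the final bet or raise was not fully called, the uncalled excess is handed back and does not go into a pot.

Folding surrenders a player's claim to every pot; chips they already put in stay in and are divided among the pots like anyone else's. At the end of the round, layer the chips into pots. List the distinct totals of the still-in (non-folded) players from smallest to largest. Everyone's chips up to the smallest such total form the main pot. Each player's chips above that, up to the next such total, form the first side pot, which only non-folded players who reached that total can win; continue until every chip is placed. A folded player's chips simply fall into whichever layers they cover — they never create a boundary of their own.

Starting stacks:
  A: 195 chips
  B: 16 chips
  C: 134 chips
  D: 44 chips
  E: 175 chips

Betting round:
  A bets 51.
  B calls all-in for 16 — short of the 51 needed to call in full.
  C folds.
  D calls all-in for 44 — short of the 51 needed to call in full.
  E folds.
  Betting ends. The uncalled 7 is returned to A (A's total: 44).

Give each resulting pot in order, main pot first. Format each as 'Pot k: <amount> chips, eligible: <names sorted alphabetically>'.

Pot 1: 48 chips, eligible: A, B, D
Pot 2: 56 chips, eligible: A, D

Derivation:
Contributions (after 7 returned to A): A=44, B=16, D=44
Folded: C, E
Pot levels (distinct totals of non-folded players): 16, 44
Layer 1-16: 16 each from A, B, D = 16*3 = 48 chips; eligible A, B, D
Layer 17-44: 28 each from A, D = 28*2 = 56 chips; eligible A, D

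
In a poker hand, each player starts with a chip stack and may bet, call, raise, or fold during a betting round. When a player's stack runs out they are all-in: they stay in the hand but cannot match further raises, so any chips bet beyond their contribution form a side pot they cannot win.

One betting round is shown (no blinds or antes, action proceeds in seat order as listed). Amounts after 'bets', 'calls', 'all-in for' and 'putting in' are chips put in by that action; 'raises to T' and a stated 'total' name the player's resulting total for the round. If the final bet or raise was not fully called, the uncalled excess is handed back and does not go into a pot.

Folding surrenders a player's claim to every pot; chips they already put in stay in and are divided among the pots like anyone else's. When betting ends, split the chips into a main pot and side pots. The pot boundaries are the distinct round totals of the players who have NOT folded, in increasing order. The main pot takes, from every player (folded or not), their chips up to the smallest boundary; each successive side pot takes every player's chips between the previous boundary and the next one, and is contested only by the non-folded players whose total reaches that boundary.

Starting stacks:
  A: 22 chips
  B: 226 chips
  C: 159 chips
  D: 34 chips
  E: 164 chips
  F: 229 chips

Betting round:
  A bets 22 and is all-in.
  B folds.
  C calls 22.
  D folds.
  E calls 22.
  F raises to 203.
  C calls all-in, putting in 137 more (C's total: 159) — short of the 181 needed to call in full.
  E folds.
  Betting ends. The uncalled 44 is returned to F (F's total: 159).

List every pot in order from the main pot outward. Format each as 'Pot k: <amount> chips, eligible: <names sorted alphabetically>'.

Pot 1: 88 chips, eligible: A, C, F
Pot 2: 274 chips, eligible: C, F

Derivation:
Contributions (after 44 returned to F): A=22, C=159, E=22, F=159
Folded: B, D, E
Pot levels (distinct totals of non-folded players): 22, 159
Layer 1-22: 22 each from A, C, E, F = 22*4 = 88 chips; eligible A, C, F
Layer 23-159: 137 each from C, F = 137*2 = 274 chips; eligible C, F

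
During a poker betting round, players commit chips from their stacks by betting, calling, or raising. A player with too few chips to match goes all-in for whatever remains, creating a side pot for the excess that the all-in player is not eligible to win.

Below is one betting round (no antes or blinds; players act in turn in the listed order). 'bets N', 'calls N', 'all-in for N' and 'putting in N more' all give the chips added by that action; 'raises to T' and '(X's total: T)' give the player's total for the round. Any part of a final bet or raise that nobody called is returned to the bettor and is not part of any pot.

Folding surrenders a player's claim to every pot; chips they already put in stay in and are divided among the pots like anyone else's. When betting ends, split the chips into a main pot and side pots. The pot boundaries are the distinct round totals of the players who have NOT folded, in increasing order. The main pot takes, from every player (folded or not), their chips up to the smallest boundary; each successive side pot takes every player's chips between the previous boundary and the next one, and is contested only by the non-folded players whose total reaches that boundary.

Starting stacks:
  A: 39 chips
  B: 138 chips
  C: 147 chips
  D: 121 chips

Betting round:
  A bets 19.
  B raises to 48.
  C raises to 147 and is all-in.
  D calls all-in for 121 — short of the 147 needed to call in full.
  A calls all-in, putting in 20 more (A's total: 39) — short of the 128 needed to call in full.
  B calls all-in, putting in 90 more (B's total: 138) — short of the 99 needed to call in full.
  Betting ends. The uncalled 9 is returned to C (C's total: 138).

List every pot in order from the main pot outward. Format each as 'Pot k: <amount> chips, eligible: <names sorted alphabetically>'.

Pot 1: 156 chips, eligible: A, B, C, D
Pot 2: 246 chips, eligible: B, C, D
Pot 3: 34 chips, eligible: B, C

Derivation:
Contributions (after 9 returned to C): A=39, B=138, C=138, D=121
Pot levels (distinct totals of non-folded players): 39, 121, 138
Layer 1-39: 39 each from A, B, C, D = 39*4 = 156 chips; eligible A, B, C, D
Layer 40-121: 82 each from B, C, D = 82*3 = 246 chips; eligible B, C, D
Layer 122-138: 17 each from B, C = 17*2 = 34 chips; eligible B, C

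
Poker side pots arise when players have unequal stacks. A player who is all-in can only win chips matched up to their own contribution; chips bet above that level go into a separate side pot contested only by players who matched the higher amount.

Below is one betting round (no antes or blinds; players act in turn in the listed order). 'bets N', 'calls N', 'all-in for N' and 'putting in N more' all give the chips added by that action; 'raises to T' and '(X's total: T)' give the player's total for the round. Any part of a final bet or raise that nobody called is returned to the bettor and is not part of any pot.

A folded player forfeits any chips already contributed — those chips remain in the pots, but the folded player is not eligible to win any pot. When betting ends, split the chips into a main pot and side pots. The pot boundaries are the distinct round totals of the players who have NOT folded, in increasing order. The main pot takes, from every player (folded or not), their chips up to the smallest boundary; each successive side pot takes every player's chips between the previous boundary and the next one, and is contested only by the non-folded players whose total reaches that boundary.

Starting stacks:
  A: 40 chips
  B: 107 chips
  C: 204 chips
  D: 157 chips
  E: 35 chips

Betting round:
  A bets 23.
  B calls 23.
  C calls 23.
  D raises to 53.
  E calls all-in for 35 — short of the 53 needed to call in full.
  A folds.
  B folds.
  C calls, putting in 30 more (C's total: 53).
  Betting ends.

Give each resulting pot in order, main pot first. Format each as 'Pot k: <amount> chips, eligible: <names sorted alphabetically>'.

Contributions: A=23, B=23, C=53, D=53, E=35
Folded: A, B
Pot levels (distinct totals of non-folded players): 35, 53
Layer 1-35: A 23 + B 23 + C 35 + D 35 + E 35 = 151 chips; eligible C, D, E
Layer 36-53: 18 each from C, D = 18*2 = 36 chips; eligible C, D

Pot 1: 151 chips, eligible: C, D, E
Pot 2: 36 chips, eligible: C, D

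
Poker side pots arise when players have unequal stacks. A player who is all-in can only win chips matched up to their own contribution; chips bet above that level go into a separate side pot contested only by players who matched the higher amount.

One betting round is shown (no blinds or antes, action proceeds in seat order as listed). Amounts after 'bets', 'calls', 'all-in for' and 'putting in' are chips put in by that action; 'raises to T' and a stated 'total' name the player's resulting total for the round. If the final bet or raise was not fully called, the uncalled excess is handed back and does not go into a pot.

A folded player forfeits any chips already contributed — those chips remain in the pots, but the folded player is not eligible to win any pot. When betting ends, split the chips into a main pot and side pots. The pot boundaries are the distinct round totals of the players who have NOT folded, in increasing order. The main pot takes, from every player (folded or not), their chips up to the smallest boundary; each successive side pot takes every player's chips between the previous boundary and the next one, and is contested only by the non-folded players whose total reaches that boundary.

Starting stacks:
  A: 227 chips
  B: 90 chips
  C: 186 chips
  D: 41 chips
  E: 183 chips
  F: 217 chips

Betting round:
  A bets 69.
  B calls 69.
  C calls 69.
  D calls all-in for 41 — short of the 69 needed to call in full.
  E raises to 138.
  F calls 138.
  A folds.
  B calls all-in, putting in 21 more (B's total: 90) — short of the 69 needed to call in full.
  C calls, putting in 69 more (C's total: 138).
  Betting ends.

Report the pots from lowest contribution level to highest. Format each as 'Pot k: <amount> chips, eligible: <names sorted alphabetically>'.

Contributions: A=69, B=90, C=138, D=41, E=138, F=138
Folded: A
Pot levels (distinct totals of non-folded players): 41, 90, 138
Layer 1-41: 41 each from A, B, C, D, E, F = 41*6 = 246 chips; eligible B, C, D, E, F
Layer 42-90: A 28 + B 49 + C 49 + E 49 + F 49 = 224 chips; eligible B, C, E, F
Layer 91-138: 48 each from C, E, F = 48*3 = 144 chips; eligible C, E, F

Pot 1: 246 chips, eligible: B, C, D, E, F
Pot 2: 224 chips, eligible: B, C, E, F
Pot 3: 144 chips, eligible: C, E, F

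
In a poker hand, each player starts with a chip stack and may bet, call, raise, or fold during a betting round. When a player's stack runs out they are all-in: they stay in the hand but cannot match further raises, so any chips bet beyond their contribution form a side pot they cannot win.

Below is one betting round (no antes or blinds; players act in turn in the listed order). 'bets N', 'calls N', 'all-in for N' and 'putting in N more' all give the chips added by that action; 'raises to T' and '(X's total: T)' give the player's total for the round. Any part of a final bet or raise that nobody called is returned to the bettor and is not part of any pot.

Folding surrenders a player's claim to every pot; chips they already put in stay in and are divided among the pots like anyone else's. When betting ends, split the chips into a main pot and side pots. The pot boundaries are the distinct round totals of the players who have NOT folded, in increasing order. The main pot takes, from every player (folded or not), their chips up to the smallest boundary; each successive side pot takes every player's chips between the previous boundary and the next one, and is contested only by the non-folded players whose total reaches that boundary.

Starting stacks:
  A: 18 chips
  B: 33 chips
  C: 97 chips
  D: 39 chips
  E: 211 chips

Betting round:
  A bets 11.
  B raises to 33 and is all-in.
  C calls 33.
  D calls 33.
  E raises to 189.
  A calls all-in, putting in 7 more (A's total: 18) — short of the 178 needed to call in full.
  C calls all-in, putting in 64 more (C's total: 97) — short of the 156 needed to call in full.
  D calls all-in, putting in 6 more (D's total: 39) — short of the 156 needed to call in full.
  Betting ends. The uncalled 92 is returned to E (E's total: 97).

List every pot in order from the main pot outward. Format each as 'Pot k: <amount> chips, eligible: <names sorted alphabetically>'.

Contributions (after 92 returned to E): A=18, B=33, C=97, D=39, E=97
Pot levels (distinct totals of non-folded players): 18, 33, 39, 97
Layer 1-18: 18 each from A, B, C, D, E = 18*5 = 90 chips; eligible A, B, C, D, E
Layer 19-33: 15 each from B, C, D, E = 15*4 = 60 chips; eligible B, C, D, E
Layer 34-39: 6 each from C, D, E = 6*3 = 18 chips; eligible C, D, E
Layer 40-97: 58 each from C, E = 58*2 = 116 chips; eligible C, E

Pot 1: 90 chips, eligible: A, B, C, D, E
Pot 2: 60 chips, eligible: B, C, D, E
Pot 3: 18 chips, eligible: C, D, E
Pot 4: 116 chips, eligible: C, E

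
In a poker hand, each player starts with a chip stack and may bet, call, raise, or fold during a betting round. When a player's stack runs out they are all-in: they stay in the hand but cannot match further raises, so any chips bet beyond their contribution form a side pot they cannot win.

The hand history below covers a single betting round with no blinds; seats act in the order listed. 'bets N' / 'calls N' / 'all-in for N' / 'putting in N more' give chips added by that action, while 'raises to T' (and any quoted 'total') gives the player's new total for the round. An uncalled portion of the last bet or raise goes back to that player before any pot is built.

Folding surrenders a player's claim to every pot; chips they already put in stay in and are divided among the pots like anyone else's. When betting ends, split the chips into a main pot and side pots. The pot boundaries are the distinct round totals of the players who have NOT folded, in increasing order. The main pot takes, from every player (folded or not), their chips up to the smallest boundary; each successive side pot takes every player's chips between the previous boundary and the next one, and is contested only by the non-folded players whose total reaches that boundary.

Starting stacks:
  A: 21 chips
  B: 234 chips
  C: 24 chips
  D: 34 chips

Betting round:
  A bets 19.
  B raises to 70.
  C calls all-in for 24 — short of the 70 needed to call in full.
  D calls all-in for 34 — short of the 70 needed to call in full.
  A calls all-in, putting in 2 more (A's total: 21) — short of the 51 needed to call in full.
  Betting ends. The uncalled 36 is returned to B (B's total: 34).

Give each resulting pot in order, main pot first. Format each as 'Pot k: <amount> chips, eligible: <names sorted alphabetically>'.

Contributions (after 36 returned to B): A=21, B=34, C=24, D=34
Pot levels (distinct totals of non-folded players): 21, 24, 34
Layer 1-21: 21 each from A, B, C, D = 21*4 = 84 chips; eligible A, B, C, D
Layer 22-24: 3 each from B, C, D = 3*3 = 9 chips; eligible B, C, D
Layer 25-34: 10 each from B, D = 10*2 = 20 chips; eligible B, D

Pot 1: 84 chips, eligible: A, B, C, D
Pot 2: 9 chips, eligible: B, C, D
Pot 3: 20 chips, eligible: B, D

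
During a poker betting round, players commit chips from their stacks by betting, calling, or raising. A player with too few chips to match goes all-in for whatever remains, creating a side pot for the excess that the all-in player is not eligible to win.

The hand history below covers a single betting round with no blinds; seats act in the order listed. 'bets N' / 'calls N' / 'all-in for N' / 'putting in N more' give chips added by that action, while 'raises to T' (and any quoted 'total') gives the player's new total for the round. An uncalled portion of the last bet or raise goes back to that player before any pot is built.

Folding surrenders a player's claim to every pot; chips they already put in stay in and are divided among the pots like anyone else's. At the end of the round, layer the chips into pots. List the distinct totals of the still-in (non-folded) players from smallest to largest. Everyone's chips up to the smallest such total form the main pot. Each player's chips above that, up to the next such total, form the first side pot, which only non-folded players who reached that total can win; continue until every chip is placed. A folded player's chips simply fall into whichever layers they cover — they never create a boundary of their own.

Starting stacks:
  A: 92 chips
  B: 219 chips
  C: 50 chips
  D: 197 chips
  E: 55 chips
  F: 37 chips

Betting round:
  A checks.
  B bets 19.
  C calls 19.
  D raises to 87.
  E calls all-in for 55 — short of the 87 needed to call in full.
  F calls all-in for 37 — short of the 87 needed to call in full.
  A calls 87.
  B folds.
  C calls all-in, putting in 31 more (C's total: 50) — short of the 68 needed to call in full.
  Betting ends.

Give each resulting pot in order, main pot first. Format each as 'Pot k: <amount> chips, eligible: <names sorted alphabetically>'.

Contributions: A=87, B=19, C=50, D=87, E=55, F=37
Folded: B
Pot levels (distinct totals of non-folded players): 37, 50, 55, 87
Layer 1-37: A 37 + B 19 + C 37 + D 37 + E 37 + F 37 = 204 chips; eligible A, C, D, E, F
Layer 38-50: 13 each from A, C, D, E = 13*4 = 52 chips; eligible A, C, D, E
Layer 51-55: 5 each from A, D, E = 5*3 = 15 chips; eligible A, D, E
Layer 56-87: 32 each from A, D = 32*2 = 64 chips; eligible A, D

Pot 1: 204 chips, eligible: A, C, D, E, F
Pot 2: 52 chips, eligible: A, C, D, E
Pot 3: 15 chips, eligible: A, D, E
Pot 4: 64 chips, eligible: A, D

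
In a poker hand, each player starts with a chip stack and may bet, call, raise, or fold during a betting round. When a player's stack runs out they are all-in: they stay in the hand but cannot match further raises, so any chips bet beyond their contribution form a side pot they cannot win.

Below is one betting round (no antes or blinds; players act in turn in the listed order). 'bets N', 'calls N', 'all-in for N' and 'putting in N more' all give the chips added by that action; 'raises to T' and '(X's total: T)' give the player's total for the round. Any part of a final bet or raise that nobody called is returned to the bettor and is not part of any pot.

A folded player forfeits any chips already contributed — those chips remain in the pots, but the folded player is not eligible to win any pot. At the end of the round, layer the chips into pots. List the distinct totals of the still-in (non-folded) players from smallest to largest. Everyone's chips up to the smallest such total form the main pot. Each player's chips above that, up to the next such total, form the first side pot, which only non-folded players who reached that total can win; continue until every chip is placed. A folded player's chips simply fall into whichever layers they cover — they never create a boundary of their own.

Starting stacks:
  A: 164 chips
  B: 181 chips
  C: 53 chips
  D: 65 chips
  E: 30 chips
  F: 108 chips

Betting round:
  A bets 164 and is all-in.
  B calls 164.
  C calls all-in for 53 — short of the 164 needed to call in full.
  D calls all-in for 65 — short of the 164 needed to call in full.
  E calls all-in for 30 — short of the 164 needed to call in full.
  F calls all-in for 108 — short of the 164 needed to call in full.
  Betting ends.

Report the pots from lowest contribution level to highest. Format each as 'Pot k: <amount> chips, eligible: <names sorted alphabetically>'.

Pot 1: 180 chips, eligible: A, B, C, D, E, F
Pot 2: 115 chips, eligible: A, B, C, D, F
Pot 3: 48 chips, eligible: A, B, D, F
Pot 4: 129 chips, eligible: A, B, F
Pot 5: 112 chips, eligible: A, B

Derivation:
Contributions: A=164, B=164, C=53, D=65, E=30, F=108
Pot levels (distinct totals of non-folded players): 30, 53, 65, 108, 164
Layer 1-30: 30 each from A, B, C, D, E, F = 30*6 = 180 chips; eligible A, B, C, D, E, F
Layer 31-53: 23 each from A, B, C, D, F = 23*5 = 115 chips; eligible A, B, C, D, F
Layer 54-65: 12 each from A, B, D, F = 12*4 = 48 chips; eligible A, B, D, F
Layer 66-108: 43 each from A, B, F = 43*3 = 129 chips; eligible A, B, F
Layer 109-164: 56 each from A, B = 56*2 = 112 chips; eligible A, B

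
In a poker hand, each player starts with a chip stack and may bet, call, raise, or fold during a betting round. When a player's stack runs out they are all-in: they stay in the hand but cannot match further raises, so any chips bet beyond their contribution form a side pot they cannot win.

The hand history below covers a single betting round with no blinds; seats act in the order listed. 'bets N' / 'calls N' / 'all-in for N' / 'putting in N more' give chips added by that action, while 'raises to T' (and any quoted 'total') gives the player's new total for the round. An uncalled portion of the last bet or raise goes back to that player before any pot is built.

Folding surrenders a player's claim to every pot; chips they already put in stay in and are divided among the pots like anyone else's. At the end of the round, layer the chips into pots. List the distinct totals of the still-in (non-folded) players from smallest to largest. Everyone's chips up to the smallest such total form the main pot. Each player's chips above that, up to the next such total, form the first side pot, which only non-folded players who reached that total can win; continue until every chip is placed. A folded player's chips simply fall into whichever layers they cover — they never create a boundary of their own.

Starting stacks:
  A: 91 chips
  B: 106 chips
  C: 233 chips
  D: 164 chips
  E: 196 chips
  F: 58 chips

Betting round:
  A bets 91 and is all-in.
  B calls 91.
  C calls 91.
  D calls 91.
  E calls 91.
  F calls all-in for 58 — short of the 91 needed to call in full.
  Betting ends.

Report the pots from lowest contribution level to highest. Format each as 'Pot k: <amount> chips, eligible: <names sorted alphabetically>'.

Pot 1: 348 chips, eligible: A, B, C, D, E, F
Pot 2: 165 chips, eligible: A, B, C, D, E

Derivation:
Contributions: A=91, B=91, C=91, D=91, E=91, F=58
Pot levels (distinct totals of non-folded players): 58, 91
Layer 1-58: 58 each from A, B, C, D, E, F = 58*6 = 348 chips; eligible A, B, C, D, E, F
Layer 59-91: 33 each from A, B, C, D, E = 33*5 = 165 chips; eligible A, B, C, D, E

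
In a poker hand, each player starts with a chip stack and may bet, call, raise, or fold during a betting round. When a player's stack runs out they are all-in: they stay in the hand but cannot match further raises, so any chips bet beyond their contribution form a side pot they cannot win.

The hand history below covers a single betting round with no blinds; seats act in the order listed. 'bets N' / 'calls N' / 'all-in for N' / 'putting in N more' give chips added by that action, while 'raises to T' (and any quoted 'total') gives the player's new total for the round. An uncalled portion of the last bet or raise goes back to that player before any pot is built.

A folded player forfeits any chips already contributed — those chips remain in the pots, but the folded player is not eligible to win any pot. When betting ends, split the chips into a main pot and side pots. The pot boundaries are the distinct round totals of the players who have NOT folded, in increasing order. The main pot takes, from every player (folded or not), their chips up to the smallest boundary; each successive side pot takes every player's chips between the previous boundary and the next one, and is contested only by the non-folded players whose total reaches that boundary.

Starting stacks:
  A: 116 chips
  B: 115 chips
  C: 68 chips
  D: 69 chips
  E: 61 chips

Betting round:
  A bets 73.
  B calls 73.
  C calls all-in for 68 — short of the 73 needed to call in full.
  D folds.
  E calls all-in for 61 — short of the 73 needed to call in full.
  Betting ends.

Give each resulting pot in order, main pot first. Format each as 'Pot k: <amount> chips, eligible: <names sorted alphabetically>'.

Pot 1: 244 chips, eligible: A, B, C, E
Pot 2: 21 chips, eligible: A, B, C
Pot 3: 10 chips, eligible: A, B

Derivation:
Contributions: A=73, B=73, C=68, E=61
Folded: D
Pot levels (distinct totals of non-folded players): 61, 68, 73
Layer 1-61: 61 each from A, B, C, E = 61*4 = 244 chips; eligible A, B, C, E
Layer 62-68: 7 each from A, B, C = 7*3 = 21 chips; eligible A, B, C
Layer 69-73: 5 each from A, B = 5*2 = 10 chips; eligible A, B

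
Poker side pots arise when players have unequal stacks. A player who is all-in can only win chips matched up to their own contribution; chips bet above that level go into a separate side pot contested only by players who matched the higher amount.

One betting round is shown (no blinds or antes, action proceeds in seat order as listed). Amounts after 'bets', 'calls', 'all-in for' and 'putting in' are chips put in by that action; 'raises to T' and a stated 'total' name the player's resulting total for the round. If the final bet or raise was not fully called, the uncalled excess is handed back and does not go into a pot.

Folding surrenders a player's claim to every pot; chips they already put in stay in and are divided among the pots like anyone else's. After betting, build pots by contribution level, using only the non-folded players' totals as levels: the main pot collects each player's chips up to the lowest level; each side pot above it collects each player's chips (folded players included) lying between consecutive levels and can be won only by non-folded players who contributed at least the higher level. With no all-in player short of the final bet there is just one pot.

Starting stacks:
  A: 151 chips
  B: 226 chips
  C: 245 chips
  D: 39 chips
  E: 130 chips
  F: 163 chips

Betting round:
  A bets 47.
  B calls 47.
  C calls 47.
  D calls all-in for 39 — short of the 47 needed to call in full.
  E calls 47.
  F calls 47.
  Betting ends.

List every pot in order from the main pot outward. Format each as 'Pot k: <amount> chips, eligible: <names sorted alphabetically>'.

Contributions: A=47, B=47, C=47, D=39, E=47, F=47
Pot levels (distinct totals of non-folded players): 39, 47
Layer 1-39: 39 each from A, B, C, D, E, F = 39*6 = 234 chips; eligible A, B, C, D, E, F
Layer 40-47: 8 each from A, B, C, E, F = 8*5 = 40 chips; eligible A, B, C, E, F

Pot 1: 234 chips, eligible: A, B, C, D, E, F
Pot 2: 40 chips, eligible: A, B, C, E, F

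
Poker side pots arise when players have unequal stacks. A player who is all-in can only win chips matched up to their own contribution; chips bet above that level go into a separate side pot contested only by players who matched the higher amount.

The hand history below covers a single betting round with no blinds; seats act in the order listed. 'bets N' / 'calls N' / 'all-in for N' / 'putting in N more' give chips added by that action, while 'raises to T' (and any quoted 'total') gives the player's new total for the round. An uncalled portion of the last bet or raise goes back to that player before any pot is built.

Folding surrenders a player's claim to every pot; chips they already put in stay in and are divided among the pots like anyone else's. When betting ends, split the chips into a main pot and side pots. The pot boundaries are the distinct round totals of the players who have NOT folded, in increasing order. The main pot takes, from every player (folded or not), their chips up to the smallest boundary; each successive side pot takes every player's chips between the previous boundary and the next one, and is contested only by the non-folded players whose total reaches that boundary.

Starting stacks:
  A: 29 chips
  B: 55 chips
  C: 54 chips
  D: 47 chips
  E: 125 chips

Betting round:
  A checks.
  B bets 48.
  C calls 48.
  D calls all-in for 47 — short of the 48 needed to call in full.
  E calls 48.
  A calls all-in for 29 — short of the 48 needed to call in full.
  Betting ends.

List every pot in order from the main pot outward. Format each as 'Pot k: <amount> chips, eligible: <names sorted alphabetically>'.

Contributions: A=29, B=48, C=48, D=47, E=48
Pot levels (distinct totals of non-folded players): 29, 47, 48
Layer 1-29: 29 each from A, B, C, D, E = 29*5 = 145 chips; eligible A, B, C, D, E
Layer 30-47: 18 each from B, C, D, E = 18*4 = 72 chips; eligible B, C, D, E
Layer 48-48: 1 each from B, C, E = 1*3 = 3 chips; eligible B, C, E

Pot 1: 145 chips, eligible: A, B, C, D, E
Pot 2: 72 chips, eligible: B, C, D, E
Pot 3: 3 chips, eligible: B, C, E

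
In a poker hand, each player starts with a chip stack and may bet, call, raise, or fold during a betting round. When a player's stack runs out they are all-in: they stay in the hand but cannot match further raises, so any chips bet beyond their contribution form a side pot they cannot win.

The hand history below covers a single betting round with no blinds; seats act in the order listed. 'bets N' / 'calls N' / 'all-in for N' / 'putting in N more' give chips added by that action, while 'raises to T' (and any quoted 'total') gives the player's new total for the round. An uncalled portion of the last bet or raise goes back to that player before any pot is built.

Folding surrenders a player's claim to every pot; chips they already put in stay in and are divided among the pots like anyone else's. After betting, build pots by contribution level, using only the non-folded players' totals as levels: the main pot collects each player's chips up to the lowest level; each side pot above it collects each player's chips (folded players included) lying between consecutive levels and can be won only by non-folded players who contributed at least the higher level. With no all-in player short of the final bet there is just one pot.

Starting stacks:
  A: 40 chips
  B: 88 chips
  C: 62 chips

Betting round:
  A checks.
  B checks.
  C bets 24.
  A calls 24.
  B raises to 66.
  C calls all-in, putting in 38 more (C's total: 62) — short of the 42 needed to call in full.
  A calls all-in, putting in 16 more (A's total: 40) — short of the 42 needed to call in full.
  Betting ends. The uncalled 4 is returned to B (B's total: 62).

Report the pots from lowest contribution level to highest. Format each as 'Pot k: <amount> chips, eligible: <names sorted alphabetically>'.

Contributions (after 4 returned to B): A=40, B=62, C=62
Pot levels (distinct totals of non-folded players): 40, 62
Layer 1-40: 40 each from A, B, C = 40*3 = 120 chips; eligible A, B, C
Layer 41-62: 22 each from B, C = 22*2 = 44 chips; eligible B, C

Pot 1: 120 chips, eligible: A, B, C
Pot 2: 44 chips, eligible: B, C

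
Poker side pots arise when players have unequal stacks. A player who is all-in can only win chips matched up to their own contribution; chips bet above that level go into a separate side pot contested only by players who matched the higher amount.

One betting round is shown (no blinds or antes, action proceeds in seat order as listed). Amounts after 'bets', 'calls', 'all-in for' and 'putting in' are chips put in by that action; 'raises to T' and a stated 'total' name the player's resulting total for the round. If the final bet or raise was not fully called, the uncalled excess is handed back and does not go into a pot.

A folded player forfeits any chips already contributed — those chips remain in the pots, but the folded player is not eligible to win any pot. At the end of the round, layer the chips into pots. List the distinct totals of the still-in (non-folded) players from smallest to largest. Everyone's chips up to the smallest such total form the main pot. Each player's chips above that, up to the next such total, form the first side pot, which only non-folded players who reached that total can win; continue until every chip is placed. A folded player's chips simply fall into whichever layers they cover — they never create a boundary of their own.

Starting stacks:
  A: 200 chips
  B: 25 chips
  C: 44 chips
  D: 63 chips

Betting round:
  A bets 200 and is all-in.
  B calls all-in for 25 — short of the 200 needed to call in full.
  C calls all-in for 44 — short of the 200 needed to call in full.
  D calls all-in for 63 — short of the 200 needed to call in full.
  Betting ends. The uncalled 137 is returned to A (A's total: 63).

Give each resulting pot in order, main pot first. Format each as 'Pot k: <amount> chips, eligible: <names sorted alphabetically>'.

Contributions (after 137 returned to A): A=63, B=25, C=44, D=63
Pot levels (distinct totals of non-folded players): 25, 44, 63
Layer 1-25: 25 each from A, B, C, D = 25*4 = 100 chips; eligible A, B, C, D
Layer 26-44: 19 each from A, C, D = 19*3 = 57 chips; eligible A, C, D
Layer 45-63: 19 each from A, D = 19*2 = 38 chips; eligible A, D

Pot 1: 100 chips, eligible: A, B, C, D
Pot 2: 57 chips, eligible: A, C, D
Pot 3: 38 chips, eligible: A, D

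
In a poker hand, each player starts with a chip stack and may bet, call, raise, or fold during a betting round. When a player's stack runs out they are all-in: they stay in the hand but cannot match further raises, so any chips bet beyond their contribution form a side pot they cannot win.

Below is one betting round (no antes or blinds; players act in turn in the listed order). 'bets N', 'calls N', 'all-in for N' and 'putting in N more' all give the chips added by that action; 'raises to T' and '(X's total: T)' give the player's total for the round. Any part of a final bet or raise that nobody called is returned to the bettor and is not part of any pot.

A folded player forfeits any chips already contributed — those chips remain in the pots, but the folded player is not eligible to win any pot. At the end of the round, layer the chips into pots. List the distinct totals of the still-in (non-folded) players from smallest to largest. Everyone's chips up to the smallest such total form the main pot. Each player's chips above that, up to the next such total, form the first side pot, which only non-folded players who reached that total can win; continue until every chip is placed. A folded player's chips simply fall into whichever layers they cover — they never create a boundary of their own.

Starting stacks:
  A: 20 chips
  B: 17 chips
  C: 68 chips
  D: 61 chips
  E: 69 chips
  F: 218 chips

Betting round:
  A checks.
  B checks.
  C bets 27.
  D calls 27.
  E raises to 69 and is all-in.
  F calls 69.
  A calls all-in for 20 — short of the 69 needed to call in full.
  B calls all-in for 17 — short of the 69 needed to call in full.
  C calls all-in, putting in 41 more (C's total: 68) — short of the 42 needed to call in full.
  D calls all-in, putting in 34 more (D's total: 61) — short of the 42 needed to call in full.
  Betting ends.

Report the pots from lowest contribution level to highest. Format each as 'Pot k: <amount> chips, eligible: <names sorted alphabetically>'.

Pot 1: 102 chips, eligible: A, B, C, D, E, F
Pot 2: 15 chips, eligible: A, C, D, E, F
Pot 3: 164 chips, eligible: C, D, E, F
Pot 4: 21 chips, eligible: C, E, F
Pot 5: 2 chips, eligible: E, F

Derivation:
Contributions: A=20, B=17, C=68, D=61, E=69, F=69
Pot levels (distinct totals of non-folded players): 17, 20, 61, 68, 69
Layer 1-17: 17 each from A, B, C, D, E, F = 17*6 = 102 chips; eligible A, B, C, D, E, F
Layer 18-20: 3 each from A, C, D, E, F = 3*5 = 15 chips; eligible A, C, D, E, F
Layer 21-61: 41 each from C, D, E, F = 41*4 = 164 chips; eligible C, D, E, F
Layer 62-68: 7 each from C, E, F = 7*3 = 21 chips; eligible C, E, F
Layer 69-69: 1 each from E, F = 1*2 = 2 chips; eligible E, F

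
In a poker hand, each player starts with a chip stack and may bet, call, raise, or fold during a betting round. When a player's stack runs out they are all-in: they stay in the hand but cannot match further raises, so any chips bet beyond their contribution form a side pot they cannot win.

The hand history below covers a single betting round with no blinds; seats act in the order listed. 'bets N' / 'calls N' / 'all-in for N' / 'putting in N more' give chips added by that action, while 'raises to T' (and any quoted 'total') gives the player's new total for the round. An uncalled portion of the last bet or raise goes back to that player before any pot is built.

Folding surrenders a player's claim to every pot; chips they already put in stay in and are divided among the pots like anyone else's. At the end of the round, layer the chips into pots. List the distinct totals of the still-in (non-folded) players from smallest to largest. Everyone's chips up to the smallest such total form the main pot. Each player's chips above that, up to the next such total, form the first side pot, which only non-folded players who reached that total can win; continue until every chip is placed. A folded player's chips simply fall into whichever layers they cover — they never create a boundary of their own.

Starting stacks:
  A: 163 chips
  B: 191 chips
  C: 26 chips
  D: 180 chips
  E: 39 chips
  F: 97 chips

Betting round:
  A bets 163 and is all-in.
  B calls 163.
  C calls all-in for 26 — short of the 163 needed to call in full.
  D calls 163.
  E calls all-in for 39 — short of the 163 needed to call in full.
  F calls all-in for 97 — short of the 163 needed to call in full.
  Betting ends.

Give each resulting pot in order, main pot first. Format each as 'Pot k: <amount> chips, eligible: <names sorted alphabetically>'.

Pot 1: 156 chips, eligible: A, B, C, D, E, F
Pot 2: 65 chips, eligible: A, B, D, E, F
Pot 3: 232 chips, eligible: A, B, D, F
Pot 4: 198 chips, eligible: A, B, D

Derivation:
Contributions: A=163, B=163, C=26, D=163, E=39, F=97
Pot levels (distinct totals of non-folded players): 26, 39, 97, 163
Layer 1-26: 26 each from A, B, C, D, E, F = 26*6 = 156 chips; eligible A, B, C, D, E, F
Layer 27-39: 13 each from A, B, D, E, F = 13*5 = 65 chips; eligible A, B, D, E, F
Layer 40-97: 58 each from A, B, D, F = 58*4 = 232 chips; eligible A, B, D, F
Layer 98-163: 66 each from A, B, D = 66*3 = 198 chips; eligible A, B, D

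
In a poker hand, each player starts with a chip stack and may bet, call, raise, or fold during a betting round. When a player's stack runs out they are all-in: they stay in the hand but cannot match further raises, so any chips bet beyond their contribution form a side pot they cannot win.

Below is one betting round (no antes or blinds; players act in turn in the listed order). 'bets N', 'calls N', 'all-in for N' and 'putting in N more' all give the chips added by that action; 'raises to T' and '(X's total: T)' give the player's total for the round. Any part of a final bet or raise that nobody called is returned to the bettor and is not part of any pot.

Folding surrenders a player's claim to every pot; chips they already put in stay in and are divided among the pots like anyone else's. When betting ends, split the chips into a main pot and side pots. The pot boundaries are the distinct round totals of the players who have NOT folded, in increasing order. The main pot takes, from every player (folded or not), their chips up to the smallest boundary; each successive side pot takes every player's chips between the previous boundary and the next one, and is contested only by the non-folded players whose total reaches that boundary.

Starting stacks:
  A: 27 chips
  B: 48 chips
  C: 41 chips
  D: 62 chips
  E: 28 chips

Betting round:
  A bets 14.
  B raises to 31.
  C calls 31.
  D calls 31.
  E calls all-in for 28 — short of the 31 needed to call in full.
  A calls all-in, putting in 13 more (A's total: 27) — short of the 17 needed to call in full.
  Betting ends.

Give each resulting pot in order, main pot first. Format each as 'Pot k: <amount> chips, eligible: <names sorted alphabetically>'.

Pot 1: 135 chips, eligible: A, B, C, D, E
Pot 2: 4 chips, eligible: B, C, D, E
Pot 3: 9 chips, eligible: B, C, D

Derivation:
Contributions: A=27, B=31, C=31, D=31, E=28
Pot levels (distinct totals of non-folded players): 27, 28, 31
Layer 1-27: 27 each from A, B, C, D, E = 27*5 = 135 chips; eligible A, B, C, D, E
Layer 28-28: 1 each from B, C, D, E = 1*4 = 4 chips; eligible B, C, D, E
Layer 29-31: 3 each from B, C, D = 3*3 = 9 chips; eligible B, C, D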